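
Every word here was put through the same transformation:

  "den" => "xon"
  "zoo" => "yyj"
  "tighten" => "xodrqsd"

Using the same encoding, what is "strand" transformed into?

nxkbdc

The output letters match the input read backwards, each shifted +10: den reversed is ned. Read the word backwards and shift each letter +10.
Applying it to strand: reverse → dnarts; then shift: d+10=n, n+10=x, a+10=k, r+10=b, t+10=d, s+10=c.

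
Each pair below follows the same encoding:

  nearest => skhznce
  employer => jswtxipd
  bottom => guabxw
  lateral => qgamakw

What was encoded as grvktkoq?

blockade

In nearest: n→s is +5, e→k is +6, a→h is +7, r→z is +8 — the shift increases by 1 each position. The shift increases by 1 at each position, starting from +5: 5, 6, 7, ….
Undoing it on grvktkoq: g−5=b, r−6=l, v−7=o, k−8=c, t−9=k, k−10=a, o−11=d, q−12=e.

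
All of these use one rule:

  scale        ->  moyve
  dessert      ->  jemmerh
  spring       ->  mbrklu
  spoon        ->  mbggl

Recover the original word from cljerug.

Each letter's alphabet position (a=0..z=25) is mapped through 21·x+24 mod 26 — an affine cipher.
Undoing it on cljerug: c(2)→5·(2−24)≡20=u; l(11)→5·(11−24)≡13=n; j(9)→5·(9−24)≡3=d; e(4)→5·(4−24)≡4=e; r(17)→5·(17−24)≡17=r; u(20)→5·(20−24)≡6=g; g(6)→5·(6−24)≡14=o (all mod 26).

undergo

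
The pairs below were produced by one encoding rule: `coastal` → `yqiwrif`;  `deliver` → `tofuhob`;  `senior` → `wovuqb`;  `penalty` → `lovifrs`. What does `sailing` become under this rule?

wiufuve

c(2)→y(24) and o(14)→q(16) fit y≡21x+8 (mod 26); the inverse of 21 mod 26 is 5. Treating letters as 0–25, the rule is x ↦ 21x + 8 (mod 26).
For sailing: s(18)→21·18+8≡22=w; a(0)→21·0+8≡8=i; i(8)→21·8+8≡20=u; l(11)→21·11+8≡5=f; i(8)→21·8+8≡20=u; n(13)→21·13+8≡21=v; g(6)→21·6+8≡4=e (all mod 26).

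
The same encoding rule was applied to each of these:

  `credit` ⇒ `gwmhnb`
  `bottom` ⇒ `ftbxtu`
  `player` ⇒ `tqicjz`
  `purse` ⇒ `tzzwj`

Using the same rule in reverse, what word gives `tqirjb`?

planet

Shifts by position in credit: pos 0: c→g (+4), pos 1: r→w (+5), pos 2: e→m (+8), pos 3: d→h (+4), pos 4: i→n (+5), pos 5: t→b (+8) — repeating every 3. It's a Vigenère-style cipher with numeric key [4,5,8]: position i shifts by key[i mod 3].
Undoing it on tqirjb: t−4=p, q−5=l, i−8=a, r−4=n, j−5=e, b−8=t.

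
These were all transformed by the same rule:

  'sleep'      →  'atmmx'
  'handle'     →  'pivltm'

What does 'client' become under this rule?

Compare letters: s→a is +8, l→t is +8, e→m is +8 — a constant shift. Each letter is shifted forward by 8 in the alphabet (a Caesar shift of +8).
For client: c+8=k, l+8=t, i+8=q, e+8=m, n+8=v, t+8=b.

ktqmvb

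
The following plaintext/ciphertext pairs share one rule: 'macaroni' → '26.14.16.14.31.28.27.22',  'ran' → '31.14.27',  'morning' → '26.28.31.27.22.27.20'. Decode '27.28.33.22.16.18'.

notice

m is letter #13 and maps to 26: an offset of 13. Each letter is replaced by its alphabet position (a=1..z=26) + 13.
Reversing it on 27.28.33.22.16.18: 27→(27−13)÷1=14=n, 28→(28−13)÷1=15=o, 33→(33−13)÷1=20=t, 22→(22−13)÷1=9=i, 16→(16−13)÷1=3=c, 18→(18−13)÷1=5=e.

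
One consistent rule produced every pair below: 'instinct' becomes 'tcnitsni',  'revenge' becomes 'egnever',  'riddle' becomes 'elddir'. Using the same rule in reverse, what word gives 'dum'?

mud

The output letters match the input read backwards: instinct reversed is tcnitsni. It's just the letters in reverse order.
Decoding dum: then reverse → mud.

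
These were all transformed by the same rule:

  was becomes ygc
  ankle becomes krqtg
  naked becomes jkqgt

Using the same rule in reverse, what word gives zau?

out

Read the word backwards and shift each letter +6.
Reversing it on zau: shift back: z−6=t, a−6=u, u−6=o → tuo; then reverse → out.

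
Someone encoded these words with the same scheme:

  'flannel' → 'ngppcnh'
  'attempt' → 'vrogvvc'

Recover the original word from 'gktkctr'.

The word is reversed, then every letter is shifted forward by 2.
Decoding gktkctr: shift back: g−2=e, k−2=i, t−2=r, k−2=i, c−2=a, t−2=r, r−2=p → eiriarp; then reverse → prairie.

prairie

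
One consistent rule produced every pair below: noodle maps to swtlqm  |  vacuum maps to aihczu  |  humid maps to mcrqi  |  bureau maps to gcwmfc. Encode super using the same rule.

A repeating key of period 2 is used — shifts +5, +8 over and over.
On super: s+5=x, u+8=c, p+5=u, e+8=m, r+5=w.

xcumw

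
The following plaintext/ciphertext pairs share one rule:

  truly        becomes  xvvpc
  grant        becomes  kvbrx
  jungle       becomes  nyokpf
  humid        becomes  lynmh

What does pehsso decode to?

lagoon

Shifts by position in truly: pos 0: t→x (+4), pos 1: r→v (+4), pos 2: u→v (+1), pos 3: l→p (+4), pos 4: y→c (+4) — repeating every 3. The shifts repeat in a cycle of length 3: positions 0,1,… shift by +4, +4, +1, then the pattern repeats.
Decoding pehsso: p−4=l, e−4=a, h−1=g, s−4=o, s−4=o, o−1=n.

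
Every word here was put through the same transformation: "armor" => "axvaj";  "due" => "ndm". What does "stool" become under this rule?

The word is reversed, then every letter is shifted forward by 9.
Applying it to stool: reverse → loots; then shift: l+9=u, o+9=x, o+9=x, t+9=c, s+9=b.

uxxcb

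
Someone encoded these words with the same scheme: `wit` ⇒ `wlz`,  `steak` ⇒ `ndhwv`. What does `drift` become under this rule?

wilug

The output letters match the input read backwards, each shifted +3: wit reversed is tiw. Two steps: reverse the string, then apply a Caesar shift of +3.
For drift: reverse → tfird; then shift: t+3=w, f+3=i, i+3=l, r+3=u, d+3=g.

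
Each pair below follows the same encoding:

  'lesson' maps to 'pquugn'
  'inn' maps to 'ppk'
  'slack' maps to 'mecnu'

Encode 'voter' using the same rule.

The output letters match the input read backwards, each shifted +2: lesson reversed is nossel. The word is reversed, then every letter is shifted forward by 2.
Applying it to voter: reverse → retov; then shift: r+2=t, e+2=g, t+2=v, o+2=q, v+2=x.

tgvqx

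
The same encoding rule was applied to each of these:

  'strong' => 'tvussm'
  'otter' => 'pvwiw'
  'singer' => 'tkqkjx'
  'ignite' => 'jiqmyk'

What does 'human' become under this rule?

iwpes

In strong: s→t is +1, t→v is +2, r→u is +3, o→s is +4 — the shift increases by 1 each position. The shift increases by 1 at each position, starting from +1: 1, 2, 3, ….
On human: h+1=i, u+2=w, m+3=p, a+4=e, n+5=s.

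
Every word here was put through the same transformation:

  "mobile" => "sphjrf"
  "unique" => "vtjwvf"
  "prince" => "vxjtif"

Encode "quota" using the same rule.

The rule splits by letter class: vowels +1, consonants +6.
On quota: q(cons)+6=w, u(vowel)+1=v, o(vowel)+1=p, t(cons)+6=z, a(vowel)+1=b.

wvpzb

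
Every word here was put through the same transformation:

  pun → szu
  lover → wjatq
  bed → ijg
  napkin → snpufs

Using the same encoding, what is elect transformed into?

yhjqj

The output letters match the input read backwards, each shifted +5: pun reversed is nup. The word is reversed, then every letter is shifted forward by 5.
Applying it to elect: reverse → tcele; then shift: t+5=y, c+5=h, e+5=j, l+5=q, e+5=j.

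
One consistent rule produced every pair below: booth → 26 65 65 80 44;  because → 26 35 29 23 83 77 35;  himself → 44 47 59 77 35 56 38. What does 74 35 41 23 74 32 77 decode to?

b(#2)→26 and o(#15)→65: differences scale by 3, so n = 3·pos + 20. The formula is n = 3×(alphabet index, a=1) + 20.
Reversing it on 74 35 41 23 74 32 77: 74→(74−20)÷3=18=r, 35→(35−20)÷3=5=e, 41→(41−20)÷3=7=g, 23→(23−20)÷3=1=a, 74→(74−20)÷3=18=r, 32→(32−20)÷3=4=d, 77→(77−20)÷3=19=s.

regards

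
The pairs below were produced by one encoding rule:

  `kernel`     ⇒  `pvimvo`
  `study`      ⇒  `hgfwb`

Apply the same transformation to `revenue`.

ivevmfv

Letters are reflected about the middle of the alphabet (position → 25−position): Atbash.
For revenue: r↔i, e↔v, v↔e, e↔v, n↔m, u↔f, e↔v.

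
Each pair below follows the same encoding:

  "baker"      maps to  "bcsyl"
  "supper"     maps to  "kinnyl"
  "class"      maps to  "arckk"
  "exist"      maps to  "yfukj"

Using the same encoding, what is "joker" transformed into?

Treating letters as 0–25, the rule is x ↦ 25x + 2 (mod 26).
On joker: j(9)→25·9+2≡19=t; o(14)→25·14+2≡14=o; k(10)→25·10+2≡18=s; e(4)→25·4+2≡24=y; r(17)→25·17+2≡11=l (all mod 26).

tosyl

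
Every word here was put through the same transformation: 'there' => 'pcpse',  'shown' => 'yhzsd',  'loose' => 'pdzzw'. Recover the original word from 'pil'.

The output letters match the input read backwards, each shifted +11: there reversed is ereht. Read the word backwards and shift each letter +11.
Reversing it on pil: shift back: p−11=e, i−11=x, l−11=a → exa; then reverse → axe.

axe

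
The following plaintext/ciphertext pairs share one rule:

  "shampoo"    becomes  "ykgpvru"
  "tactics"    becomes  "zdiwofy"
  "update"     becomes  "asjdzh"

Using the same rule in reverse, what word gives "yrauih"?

source

It's a Vigenère-style cipher with numeric key [6,3]: position i shifts by key[i mod 2].
Undoing it on yrauih: y−6=s, r−3=o, a−6=u, u−3=r, i−6=c, h−3=e.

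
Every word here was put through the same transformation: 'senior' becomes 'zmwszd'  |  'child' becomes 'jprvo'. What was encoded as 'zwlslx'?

In senior: s→z is +7, e→m is +8, n→w is +9, i→s is +10 — the shift increases by 1 each position. The shift increases by 1 at each position, starting from +7: 7, 8, 9, ….
Undoing it on zwlslx: z−7=s, w−8=o, l−9=c, s−10=i, l−11=a, x−12=l.

social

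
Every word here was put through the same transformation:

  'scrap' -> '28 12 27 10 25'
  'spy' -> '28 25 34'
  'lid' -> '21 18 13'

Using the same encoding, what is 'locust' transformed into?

21 24 12 30 28 29

The number is (letter's place in the alphabet, a=1) + 9.
Applying it to locust: l=12→21, o=15→24, c=3→12, u=21→30, s=19→28, t=20→29.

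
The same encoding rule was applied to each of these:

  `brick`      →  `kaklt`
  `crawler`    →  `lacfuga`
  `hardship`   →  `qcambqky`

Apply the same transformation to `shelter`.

The shift depends on letter class: consonant b→k is +9, but vowel i→k is +2. The rule splits by letter class: vowels +2, consonants +9.
Applying it to shelter: s(cons)+9=b, h(cons)+9=q, e(vowel)+2=g, l(cons)+9=u, t(cons)+9=c, e(vowel)+2=g, r(cons)+9=a.

bqgucga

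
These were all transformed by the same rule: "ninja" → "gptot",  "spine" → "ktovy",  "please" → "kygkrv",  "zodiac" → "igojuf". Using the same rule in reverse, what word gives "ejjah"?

buddy

The output letters match the input read backwards, each shifted +6: ninja reversed is ajnin. Two steps: reverse the string, then apply a Caesar shift of +6.
Reversing it on ejjah: shift back: e−6=y, j−6=d, j−6=d, a−6=u, h−6=b → yddub; then reverse → buddy.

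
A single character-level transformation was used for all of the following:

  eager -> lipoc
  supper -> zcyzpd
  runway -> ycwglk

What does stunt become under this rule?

Each letter shifts forward by (position + 7), i.e. 7, 8, 9, … — the shift grows by one for each successive letter.
On stunt: s+7=z, t+8=b, u+9=d, n+10=x, t+11=e.

zbdxe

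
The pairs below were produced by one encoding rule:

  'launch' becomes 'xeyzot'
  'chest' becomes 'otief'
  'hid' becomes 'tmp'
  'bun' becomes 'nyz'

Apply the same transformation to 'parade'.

The shift depends on letter class: consonant l→x is +12, but vowel a→e is +4. Two shifts are in play — +4 for a/e/i/o/u, +12 for every other letter.
On parade: p(cons)+12=b, a(vowel)+4=e, r(cons)+12=d, a(vowel)+4=e, d(cons)+12=p, e(vowel)+4=i.

bedepi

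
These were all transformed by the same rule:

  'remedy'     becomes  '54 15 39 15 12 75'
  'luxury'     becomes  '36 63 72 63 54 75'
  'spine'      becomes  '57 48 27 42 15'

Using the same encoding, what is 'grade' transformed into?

21 54 3 12 15

r(#18)→54 and e(#5)→15: differences scale by 3, so n = 3·pos + 0. The formula is n = 3×(alphabet index, a=1).
For grade: g=7→21, r=18→54, a=1→3, d=4→12, e=5→15.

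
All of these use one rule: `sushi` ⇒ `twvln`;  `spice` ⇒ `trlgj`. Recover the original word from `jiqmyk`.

ignite

The shift increases by 1 at each position, starting from +1: 1, 2, 3, ….
Decoding jiqmyk: j−1=i, i−2=g, q−3=n, m−4=i, y−5=t, k−6=e.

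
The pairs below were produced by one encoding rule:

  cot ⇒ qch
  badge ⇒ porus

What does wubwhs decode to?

ignite

It's a constant shift of +14 (ROT14).
Undoing it on wubwhs: w−14=i, u−14=g, b−14=n, w−14=i, h−14=t, s−14=e.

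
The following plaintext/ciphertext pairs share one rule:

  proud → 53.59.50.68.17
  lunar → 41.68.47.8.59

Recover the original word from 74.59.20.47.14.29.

wrench

With a=1..z=26, the number is 3·pos + 5.
Undoing it on 74.59.20.47.14.29: 74→(74−5)÷3=23=w, 59→(59−5)÷3=18=r, 20→(20−5)÷3=5=e, 47→(47−5)÷3=14=n, 14→(14−5)÷3=3=c, 29→(29−5)÷3=8=h.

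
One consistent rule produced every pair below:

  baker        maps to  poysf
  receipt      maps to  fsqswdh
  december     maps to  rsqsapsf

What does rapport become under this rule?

foddcfh

Compare letters: b→p is +14, a→o is +14, k→y is +14 — a constant shift. Every letter moves 14 places later in the alphabet, wrapping around z→a.
For rapport: r+14=f, a+14=o, p+14=d, p+14=d, o+14=c, r+14=f, t+14=h.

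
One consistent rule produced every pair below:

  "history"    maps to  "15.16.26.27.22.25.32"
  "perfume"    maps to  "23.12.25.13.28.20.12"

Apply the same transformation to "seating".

26.12.8.27.16.21.14

The number is (letter's place in the alphabet, a=1) + 7.
On seating: s=19→26, e=5→12, a=1→8, t=20→27, i=9→16, n=14→21, g=7→14.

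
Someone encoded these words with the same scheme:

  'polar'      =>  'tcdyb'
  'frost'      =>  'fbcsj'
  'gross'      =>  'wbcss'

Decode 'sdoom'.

sleek

p(15)→t(19) and o(14)→c(2) fit y≡17x+24 (mod 26); the inverse of 17 mod 26 is 23. This is an affine cipher: with a=0,…,z=25, each position x becomes (17x+24) mod 26.
Reversing it on sdoom: s(18)→23·(18−24)≡18=s; d(3)→23·(3−24)≡11=l; o(14)→23·(14−24)≡4=e; o(14)→23·(14−24)≡4=e; m(12)→23·(12−24)≡10=k (all mod 26).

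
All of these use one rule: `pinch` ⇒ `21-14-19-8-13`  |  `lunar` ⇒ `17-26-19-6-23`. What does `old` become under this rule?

Each letter is replaced by its alphabet position (a=1..z=26) + 5.
On old: o=15→20, l=12→17, d=4→9.

20-17-9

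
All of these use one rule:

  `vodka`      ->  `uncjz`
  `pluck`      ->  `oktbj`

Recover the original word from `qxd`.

rye

Compare letters: v→u is +25, o→n is +25, d→c is +25 — a constant shift. Each letter is shifted forward by 25 in the alphabet (a Caesar shift of +25).
Undoing it on qxd: q−25=r, x−25=y, d−25=e.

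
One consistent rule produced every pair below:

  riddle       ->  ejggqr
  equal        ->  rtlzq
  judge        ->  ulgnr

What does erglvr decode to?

r(17)→e(4) and i(8)→j(9) fit y≡11x+25 (mod 26); the inverse of 11 mod 26 is 19. This is an affine cipher: with a=0,…,z=25, each position x becomes (11x+25) mod 26.
Undoing it on erglvr: e(4)→19·(4−25)≡17=r; r(17)→19·(17−25)≡4=e; g(6)→19·(6−25)≡3=d; l(11)→19·(11−25)≡20=u; v(21)→19·(21−25)≡2=c; r(17)→19·(17−25)≡4=e (all mod 26).

reduce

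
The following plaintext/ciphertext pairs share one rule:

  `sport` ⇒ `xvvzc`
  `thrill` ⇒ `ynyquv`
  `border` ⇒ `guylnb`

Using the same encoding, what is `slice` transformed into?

In sport: s→x is +5, p→v is +6, o→v is +7, r→z is +8 — the shift increases by 1 each position. The shift increases by 1 at each position, starting from +5: 5, 6, 7, ….
On slice: s+5=x, l+6=r, i+7=p, c+8=k, e+9=n.

xrpkn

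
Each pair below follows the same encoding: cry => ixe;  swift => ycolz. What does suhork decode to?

mobile

Compare letters: c→i is +6, r→x is +6, y→e is +6 — a constant shift. It's a constant shift of +6 (ROT6).
Decoding suhork: s−6=m, u−6=o, h−6=b, o−6=i, r−6=l, k−6=e.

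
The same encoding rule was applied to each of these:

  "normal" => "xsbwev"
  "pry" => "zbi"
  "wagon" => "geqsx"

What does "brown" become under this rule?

The shift depends on letter class: consonant n→x is +10, but vowel o→s is +4. The rule splits by letter class: vowels +4, consonants +10.
Applying it to brown: b(cons)+10=l, r(cons)+10=b, o(vowel)+4=s, w(cons)+10=g, n(cons)+10=x.

lbsgx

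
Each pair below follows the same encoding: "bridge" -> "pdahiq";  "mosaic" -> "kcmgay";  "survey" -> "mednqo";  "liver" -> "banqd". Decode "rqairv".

b(1)→p(15) and r(17)→d(3) fit y≡9x+6 (mod 26); the inverse of 9 mod 26 is 3. This is an affine cipher: with a=0,…,z=25, each position x becomes (9x+6) mod 26.
Undoing it on rqairv: r(17)→3·(17−6)≡7=h; q(16)→3·(16−6)≡4=e; a(0)→3·(0−6)≡8=i; i(8)→3·(8−6)≡6=g; r(17)→3·(17−6)≡7=h; v(21)→3·(21−6)≡19=t (all mod 26).

height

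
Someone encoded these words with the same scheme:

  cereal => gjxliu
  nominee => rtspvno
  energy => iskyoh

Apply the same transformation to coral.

Letter i (0-indexed) is shifted by i+4, so successive shifts are 4, 5, 6, ….
On coral: c+4=g, o+5=t, r+6=x, a+7=h, l+8=t.

gtxht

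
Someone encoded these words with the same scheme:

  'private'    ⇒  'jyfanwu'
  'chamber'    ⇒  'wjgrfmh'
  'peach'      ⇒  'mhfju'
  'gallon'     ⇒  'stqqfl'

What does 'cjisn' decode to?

index

Two steps: reverse the string, then apply a Caesar shift of +5.
Undoing it on cjisn: shift back: c−5=x, j−5=e, i−5=d, s−5=n, n−5=i → xedni; then reverse → index.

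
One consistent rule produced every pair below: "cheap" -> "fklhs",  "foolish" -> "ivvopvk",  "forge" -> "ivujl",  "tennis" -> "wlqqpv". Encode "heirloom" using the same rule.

klpuovvp

The shift depends on letter class: consonant c→f is +3, but vowel e→l is +7. Vowels shift forward by 7 and consonants shift forward by 3.
On heirloom: h(cons)+3=k, e(vowel)+7=l, i(vowel)+7=p, r(cons)+3=u, l(cons)+3=o, o(vowel)+7=v, o(vowel)+7=v, m(cons)+3=p.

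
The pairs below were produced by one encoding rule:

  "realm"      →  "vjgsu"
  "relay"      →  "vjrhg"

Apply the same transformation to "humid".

lzspl

In realm: r→v is +4, e→j is +5, a→g is +6, l→s is +7 — the shift increases by 1 each position. The shift increases by 1 at each position, starting from +4: 4, 5, 6, ….
For humid: h+4=l, u+5=z, m+6=s, i+7=p, d+8=l.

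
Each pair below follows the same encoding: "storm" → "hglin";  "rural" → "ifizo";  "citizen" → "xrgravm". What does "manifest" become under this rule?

Each pair mirrors across the alphabet (s↔h, t↔g, o↔l): positions sum to 25. Each letter is replaced by its mirror in the alphabet: a↔z, b↔y, c↔x, and so on (the Atbash cipher).
On manifest: m↔n, a↔z, n↔m, i↔r, f↔u, e↔v, s↔h, t↔g.

nzmruvhg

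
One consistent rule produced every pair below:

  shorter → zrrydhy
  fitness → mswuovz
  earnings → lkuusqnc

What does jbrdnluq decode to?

crowding

Shifts by position in shorter: pos 0: s→z (+7), pos 1: h→r (+10), pos 2: o→r (+3), pos 3: r→y (+7), pos 4: t→d (+10), pos 5: e→h (+3) — repeating every 3. The shifts repeat in a cycle of length 3: positions 0,1,… shift by +7, +10, +3, then the pattern repeats.
Reversing it on jbrdnluq: j−7=c, b−10=r, r−3=o, d−7=w, n−10=d, l−3=i, u−7=n, q−10=g.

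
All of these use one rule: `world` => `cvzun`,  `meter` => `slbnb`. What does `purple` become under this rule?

vbzyvp

In world: w→c is +6, o→v is +7, r→z is +8, l→u is +9 — the shift increases by 1 each position. Letter i (0-indexed) is shifted by i+6, so successive shifts are 6, 7, 8, ….
For purple: p+6=v, u+7=b, r+8=z, p+9=y, l+10=v, e+11=p.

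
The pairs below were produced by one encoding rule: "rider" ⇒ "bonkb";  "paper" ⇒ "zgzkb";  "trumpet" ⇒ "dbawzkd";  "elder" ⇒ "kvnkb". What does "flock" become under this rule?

pvumu

Two shifts are in play — +6 for a/e/i/o/u, +10 for every other letter.
For flock: f(cons)+10=p, l(cons)+10=v, o(vowel)+6=u, c(cons)+10=m, k(cons)+10=u.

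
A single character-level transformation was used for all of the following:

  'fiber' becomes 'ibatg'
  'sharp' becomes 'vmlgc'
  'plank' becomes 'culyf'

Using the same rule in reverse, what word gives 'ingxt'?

This is an affine cipher: with a=0,…,z=25, each position x becomes (15x+11) mod 26.
Reversing it on ingxt: i(8)→7·(8−11)≡5=f; n(13)→7·(13−11)≡14=o; g(6)→7·(6−11)≡17=r; x(23)→7·(23−11)≡6=g; t(19)→7·(19−11)≡4=e (all mod 26).

forge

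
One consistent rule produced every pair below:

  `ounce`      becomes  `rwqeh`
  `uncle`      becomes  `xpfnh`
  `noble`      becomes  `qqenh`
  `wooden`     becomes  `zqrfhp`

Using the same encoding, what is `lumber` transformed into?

Shifts by position in ounce: pos 0: o→r (+3), pos 1: u→w (+2), pos 2: n→q (+3), pos 3: c→e (+2) — repeating every 2. A repeating key of period 2 is used — shifts +3, +2 over and over.
On lumber: l+3=o, u+2=w, m+3=p, b+2=d, e+3=h, r+2=t.

owpdht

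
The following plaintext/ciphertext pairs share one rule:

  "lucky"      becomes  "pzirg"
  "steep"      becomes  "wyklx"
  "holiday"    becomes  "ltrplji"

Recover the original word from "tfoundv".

painful

In lucky: l→p is +4, u→z is +5, c→i is +6, k→r is +7 — the shift increases by 1 each position. The shift increases by 1 at each position, starting from +4: 4, 5, 6, ….
Decoding tfoundv: t−4=p, f−5=a, o−6=i, u−7=n, n−8=f, d−9=u, v−10=l.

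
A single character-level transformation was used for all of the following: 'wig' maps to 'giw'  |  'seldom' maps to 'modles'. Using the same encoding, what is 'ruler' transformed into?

relur

It's just the letters in reverse order.
On ruler: reverse → relur.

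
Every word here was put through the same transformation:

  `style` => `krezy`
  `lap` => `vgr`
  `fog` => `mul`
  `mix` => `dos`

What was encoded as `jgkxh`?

The output letters match the input read backwards, each shifted +6: style reversed is elyts. The word is reversed, then every letter is shifted forward by 6.
Undoing it on jgkxh: shift back: j−6=d, g−6=a, k−6=e, x−6=r, h−6=b → daerb; then reverse → bread.

bread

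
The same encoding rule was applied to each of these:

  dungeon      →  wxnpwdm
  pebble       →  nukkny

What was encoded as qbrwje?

The output letters match the input read backwards, each shifted +9: dungeon reversed is noegnud. The word is reversed, then every letter is shifted forward by 9.
Reversing it on qbrwje: shift back: q−9=h, b−9=s, r−9=i, w−9=n, j−9=a, e−9=v → hsinav; then reverse → vanish.

vanish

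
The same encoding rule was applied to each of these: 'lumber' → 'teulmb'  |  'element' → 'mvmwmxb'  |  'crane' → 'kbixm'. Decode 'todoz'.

Shifts by position in lumber: pos 0: l→t (+8), pos 1: u→e (+10), pos 2: m→u (+8), pos 3: b→l (+10) — repeating every 2. It's a Vigenère-style cipher with numeric key [8,10]: position i shifts by key[i mod 2].
Decoding todoz: t−8=l, o−10=e, d−8=v, o−10=e, z−8=r.

lever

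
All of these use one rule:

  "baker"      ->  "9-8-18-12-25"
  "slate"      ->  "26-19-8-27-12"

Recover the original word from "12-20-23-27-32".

empty

b is letter #2 and maps to 9: an offset of 7. Letters become their 1-based position plus 7 (so a→8, b→9, …).
Undoing it on 12-20-23-27-32: 12→(12−7)÷1=5=e, 20→(20−7)÷1=13=m, 23→(23−7)÷1=16=p, 27→(27−7)÷1=20=t, 32→(32−7)÷1=25=y.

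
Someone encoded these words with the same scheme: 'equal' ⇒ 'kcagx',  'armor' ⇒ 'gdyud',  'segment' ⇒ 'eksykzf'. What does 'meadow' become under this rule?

Vowels shift forward by 6 and consonants shift forward by 12.
On meadow: m(cons)+12=y, e(vowel)+6=k, a(vowel)+6=g, d(cons)+12=p, o(vowel)+6=u, w(cons)+12=i.

ykgpui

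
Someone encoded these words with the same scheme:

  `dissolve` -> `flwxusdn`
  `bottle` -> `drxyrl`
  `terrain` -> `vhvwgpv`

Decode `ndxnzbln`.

In dissolve: d→f is +2, i→l is +3, s→w is +4, s→x is +5 — the shift increases by 1 each position. Letter i (0-indexed) is shifted by i+2, so successive shifts are 2, 3, 4, ….
Reversing it on ndxnzbln: n−2=l, d−3=a, x−4=t, n−5=i, z−6=t, b−7=u, l−8=d, n−9=e.

latitude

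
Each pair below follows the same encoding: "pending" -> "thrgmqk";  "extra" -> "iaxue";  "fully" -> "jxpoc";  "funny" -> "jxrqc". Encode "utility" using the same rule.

ywmomwc

A repeating key of period 2 is used — shifts +4, +3 over and over.
Applying it to utility: u+4=y, t+3=w, i+4=m, l+3=o, i+4=m, t+3=w, y+4=c.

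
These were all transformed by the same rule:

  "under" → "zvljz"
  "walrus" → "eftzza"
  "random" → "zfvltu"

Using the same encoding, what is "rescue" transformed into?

zjakzj

The shift depends on letter class: consonant n→v is +8, but vowel u→z is +5. Vowels shift forward by 5 and consonants shift forward by 8.
Applying it to rescue: r(cons)+8=z, e(vowel)+5=j, s(cons)+8=a, c(cons)+8=k, u(vowel)+5=z, e(vowel)+5=j.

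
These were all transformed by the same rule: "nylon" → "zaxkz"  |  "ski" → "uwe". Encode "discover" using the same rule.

The output letters match the input read backwards, each shifted +12: nylon reversed is nolyn. Read the word backwards and shift each letter +12.
Applying it to discover: reverse → revocsid; then shift: r+12=d, e+12=q, v+12=h, o+12=a, c+12=o, s+12=e, i+12=u, d+12=p.

dqhaoeup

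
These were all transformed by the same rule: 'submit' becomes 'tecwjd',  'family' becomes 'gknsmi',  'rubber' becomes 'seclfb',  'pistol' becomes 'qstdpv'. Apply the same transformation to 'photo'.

qrpdp

It's a Vigenère-style cipher with numeric key [1,10]: position i shifts by key[i mod 2].
Applying it to photo: p+1=q, h+10=r, o+1=p, t+10=d, o+1=p.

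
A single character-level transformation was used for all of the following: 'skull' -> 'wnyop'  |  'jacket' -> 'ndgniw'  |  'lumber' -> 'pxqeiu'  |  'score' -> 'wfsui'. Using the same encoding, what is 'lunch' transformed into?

Shifts by position in skull: pos 0: s→w (+4), pos 1: k→n (+3), pos 2: u→y (+4), pos 3: l→o (+3) — repeating every 2. It's a Vigenère-style cipher with numeric key [4,3]: position i shifts by key[i mod 2].
For lunch: l+4=p, u+3=x, n+4=r, c+3=f, h+4=l.

pxrfl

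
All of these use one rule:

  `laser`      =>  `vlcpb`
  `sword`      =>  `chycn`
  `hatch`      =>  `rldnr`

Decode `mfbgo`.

curve

Shifts by position in laser: pos 0: l→v (+10), pos 1: a→l (+11), pos 2: s→c (+10), pos 3: e→p (+11) — repeating every 2. The shifts repeat in a cycle of length 2: positions 0,1,… shift by +10, +11, then the pattern repeats.
Decoding mfbgo: m−10=c, f−11=u, b−10=r, g−11=v, o−10=e.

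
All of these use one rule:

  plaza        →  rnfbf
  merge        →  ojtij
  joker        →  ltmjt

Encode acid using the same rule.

The shift depends on letter class: consonant p→r is +2, but vowel a→f is +5. Two shifts are in play — +5 for a/e/i/o/u, +2 for every other letter.
For acid: a(vowel)+5=f, c(cons)+2=e, i(vowel)+5=n, d(cons)+2=f.

fenf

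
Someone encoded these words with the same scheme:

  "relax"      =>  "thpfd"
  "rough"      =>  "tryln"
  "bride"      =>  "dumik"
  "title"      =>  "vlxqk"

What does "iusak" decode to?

In relax: r→t is +2, e→h is +3, l→p is +4, a→f is +5 — the shift increases by 1 each position. The shift increases by 1 at each position, starting from +2: 2, 3, 4, ….
Undoing it on iusak: i−2=g, u−3=r, s−4=o, a−5=v, k−6=e.

grove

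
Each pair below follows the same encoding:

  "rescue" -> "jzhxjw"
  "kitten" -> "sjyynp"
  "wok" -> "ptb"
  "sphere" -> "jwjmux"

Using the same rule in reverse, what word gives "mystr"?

Read the word backwards and shift each letter +5.
Undoing it on mystr: shift back: m−5=h, y−5=t, s−5=n, t−5=o, r−5=m → htnom; then reverse → month.

month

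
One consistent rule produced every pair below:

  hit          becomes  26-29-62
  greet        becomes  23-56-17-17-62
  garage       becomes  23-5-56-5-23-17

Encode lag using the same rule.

h(#8)→26 and i(#9)→29: differences scale by 3, so n = 3·pos + 2. With a=1..z=26, the number is 3·pos + 2.
For lag: l=12→38, a=1→5, g=7→23.

38-5-23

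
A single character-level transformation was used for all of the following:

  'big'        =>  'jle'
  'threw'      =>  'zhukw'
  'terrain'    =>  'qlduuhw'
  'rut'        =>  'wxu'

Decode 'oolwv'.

still

The output letters match the input read backwards, each shifted +3: big reversed is gib. The word is reversed, then every letter is shifted forward by 3.
Undoing it on oolwv: shift back: o−3=l, o−3=l, l−3=i, w−3=t, v−3=s → llits; then reverse → still.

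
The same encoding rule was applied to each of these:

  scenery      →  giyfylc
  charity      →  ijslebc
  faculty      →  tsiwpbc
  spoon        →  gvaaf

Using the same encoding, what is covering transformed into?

iarylefo

This is an affine cipher: with a=0,…,z=25, each position x becomes (21x+18) mod 26.
On covering: c(2)→21·2+18≡8=i; o(14)→21·14+18≡0=a; v(21)→21·21+18≡17=r; e(4)→21·4+18≡24=y; r(17)→21·17+18≡11=l; i(8)→21·8+18≡4=e; n(13)→21·13+18≡5=f; g(6)→21·6+18≡14=o (all mod 26).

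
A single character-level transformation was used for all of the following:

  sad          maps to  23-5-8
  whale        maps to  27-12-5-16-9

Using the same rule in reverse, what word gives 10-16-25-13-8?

fluid

s is letter #19 and maps to 23: an offset of 4. Each letter is replaced by its alphabet position (a=1..z=26) + 4.
Undoing it on 10-16-25-13-8: 10→(10−4)÷1=6=f, 16→(16−4)÷1=12=l, 25→(25−4)÷1=21=u, 13→(13−4)÷1=9=i, 8→(8−4)÷1=4=d.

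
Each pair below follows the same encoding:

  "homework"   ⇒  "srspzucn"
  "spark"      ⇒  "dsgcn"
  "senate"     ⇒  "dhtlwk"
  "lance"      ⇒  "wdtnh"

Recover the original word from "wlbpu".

Shifts by position in homework: pos 0: h→s (+11), pos 1: o→r (+3), pos 2: m→s (+6), pos 3: e→p (+11), pos 4: w→z (+3), pos 5: o→u (+6) — repeating every 3. It's a Vigenère-style cipher with numeric key [11,3,6]: position i shifts by key[i mod 3].
Decoding wlbpu: w−11=l, l−3=i, b−6=v, p−11=e, u−3=r.

liver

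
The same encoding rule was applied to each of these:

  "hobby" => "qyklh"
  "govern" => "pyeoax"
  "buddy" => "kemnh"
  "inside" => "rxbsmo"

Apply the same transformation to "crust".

lbdcc

It's a Vigenère-style cipher with numeric key [9,10]: position i shifts by key[i mod 2].
On crust: c+9=l, r+10=b, u+9=d, s+10=c, t+9=c.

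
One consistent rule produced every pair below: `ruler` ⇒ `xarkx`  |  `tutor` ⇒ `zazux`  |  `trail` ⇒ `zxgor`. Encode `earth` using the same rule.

Compare letters: r→x is +6, u→a is +6, l→r is +6 — a constant shift. It's a constant shift of +6 (ROT6).
Applying it to earth: e+6=k, a+6=g, r+6=x, t+6=z, h+6=n.

kgxzn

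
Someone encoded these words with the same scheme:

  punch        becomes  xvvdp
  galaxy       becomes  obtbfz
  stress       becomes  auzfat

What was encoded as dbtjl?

valid

Shifts by position in punch: pos 0: p→x (+8), pos 1: u→v (+1), pos 2: n→v (+8), pos 3: c→d (+1) — repeating every 2. A repeating key of period 2 is used — shifts +8, +1 over and over.
Decoding dbtjl: d−8=v, b−1=a, t−8=l, j−1=i, l−8=d.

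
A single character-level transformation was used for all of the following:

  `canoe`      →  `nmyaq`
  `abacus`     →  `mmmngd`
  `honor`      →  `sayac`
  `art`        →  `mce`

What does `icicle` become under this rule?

The shift depends on letter class: consonant c→n is +11, but vowel a→m is +12. Vowels shift forward by 12 and consonants shift forward by 11.
On icicle: i(vowel)+12=u, c(cons)+11=n, i(vowel)+12=u, c(cons)+11=n, l(cons)+11=w, e(vowel)+12=q.

ununwq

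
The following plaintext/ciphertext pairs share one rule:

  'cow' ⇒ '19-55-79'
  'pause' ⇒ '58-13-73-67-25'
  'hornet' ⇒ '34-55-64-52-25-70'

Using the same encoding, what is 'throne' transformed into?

70-34-64-55-52-25

Each letter becomes 3×(its alphabet position, a=1..z=26) + 10.
For throne: t=20→70, h=8→34, r=18→64, o=15→55, n=14→52, e=5→25.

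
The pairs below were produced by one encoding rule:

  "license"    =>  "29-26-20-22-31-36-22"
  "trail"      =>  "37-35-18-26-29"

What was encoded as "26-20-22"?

The number is (letter's place in the alphabet, a=1) + 17.
Undoing it on 26-20-22: 26→(26−17)÷1=9=i, 20→(20−17)÷1=3=c, 22→(22−17)÷1=5=e.

ice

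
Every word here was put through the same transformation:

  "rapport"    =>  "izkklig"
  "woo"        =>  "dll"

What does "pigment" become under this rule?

krtnvmg

Each pair mirrors across the alphabet (r↔i, a↔z, p↔k): positions sum to 25. This is the alphabet-reversal cipher (Atbash): a becomes z, b becomes y, etc.
On pigment: p↔k, i↔r, g↔t, m↔n, e↔v, n↔m, t↔g.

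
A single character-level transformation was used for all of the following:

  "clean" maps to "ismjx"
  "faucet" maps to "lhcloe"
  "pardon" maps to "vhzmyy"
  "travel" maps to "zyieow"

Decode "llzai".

In clean: c→i is +6, l→s is +7, e→m is +8, a→j is +9 — the shift increases by 1 each position. Letter i (0-indexed) is shifted by i+6, so successive shifts are 6, 7, 8, ….
Undoing it on llzai: l−6=f, l−7=e, z−8=r, a−9=r, i−10=y.

ferry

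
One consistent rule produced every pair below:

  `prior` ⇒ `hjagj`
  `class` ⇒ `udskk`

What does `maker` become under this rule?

escwj

Every letter moves 18 places later in the alphabet, wrapping around z→a.
Applying it to maker: m+18=e, a+18=s, k+18=c, e+18=w, r+18=j.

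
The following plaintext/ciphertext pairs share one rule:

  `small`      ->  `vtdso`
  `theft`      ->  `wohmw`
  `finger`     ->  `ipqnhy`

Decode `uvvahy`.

The shifts repeat in a cycle of length 2: positions 0,1,… shift by +3, +7, then the pattern repeats.
Reversing it on uvvahy: u−3=r, v−7=o, v−3=s, a−7=t, h−3=e, y−7=r.

roster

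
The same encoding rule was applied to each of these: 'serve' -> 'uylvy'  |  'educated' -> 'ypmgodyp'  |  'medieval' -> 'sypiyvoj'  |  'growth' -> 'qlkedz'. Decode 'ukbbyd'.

Each letter's alphabet position (a=0..z=25) is mapped through 9·x+14 mod 26 — an affine cipher.
Undoing it on ukbbyd: u(20)→3·(20−14)≡18=s; k(10)→3·(10−14)≡14=o; b(1)→3·(1−14)≡13=n; b(1)→3·(1−14)≡13=n; y(24)→3·(24−14)≡4=e; d(3)→3·(3−14)≡19=t (all mod 26).

sonnet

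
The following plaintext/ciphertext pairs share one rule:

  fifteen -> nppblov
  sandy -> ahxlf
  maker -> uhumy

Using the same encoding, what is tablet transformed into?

Shifts by position in fifteen: pos 0: f→n (+8), pos 1: i→p (+7), pos 2: f→p (+10), pos 3: t→b (+8), pos 4: e→l (+7), pos 5: e→o (+10) — repeating every 3. A repeating key of period 3 is used — shifts +8, +7, +10 over and over.
Applying it to tablet: t+8=b, a+7=h, b+10=l, l+8=t, e+7=l, t+10=d.

bhltld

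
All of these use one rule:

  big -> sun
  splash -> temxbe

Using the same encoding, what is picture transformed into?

The output letters match the input read backwards, each shifted +12: big reversed is gib. Two steps: reverse the string, then apply a Caesar shift of +12.
Applying it to picture: reverse → erutcip; then shift: e+12=q, r+12=d, u+12=g, t+12=f, c+12=o, i+12=u, p+12=b.

qdgfoub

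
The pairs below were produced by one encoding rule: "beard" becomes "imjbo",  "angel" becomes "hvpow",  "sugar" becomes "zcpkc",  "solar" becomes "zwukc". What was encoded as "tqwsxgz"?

minimum

In beard: b→i is +7, e→m is +8, a→j is +9, r→b is +10 — the shift increases by 1 each position. Letter i (0-indexed) is shifted by i+7, so successive shifts are 7, 8, 9, ….
Decoding tqwsxgz: t−7=m, q−8=i, w−9=n, s−10=i, x−11=m, g−12=u, z−13=m.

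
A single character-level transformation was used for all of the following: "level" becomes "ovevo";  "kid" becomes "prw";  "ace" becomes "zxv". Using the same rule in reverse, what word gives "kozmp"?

Each pair mirrors across the alphabet (l↔o, e↔v, v↔e): positions sum to 25. This is the alphabet-reversal cipher (Atbash): a becomes z, b becomes y, etc.
Undoing it on kozmp: k↔p, o↔l, z↔a, m↔n, p↔k.

plank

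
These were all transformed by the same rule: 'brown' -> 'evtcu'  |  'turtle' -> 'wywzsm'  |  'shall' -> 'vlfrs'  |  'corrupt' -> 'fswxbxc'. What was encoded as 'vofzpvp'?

skating

The shift increases by 1 at each position, starting from +3: 3, 4, 5, ….
Decoding vofzpvp: v−3=s, o−4=k, f−5=a, z−6=t, p−7=i, v−8=n, p−9=g.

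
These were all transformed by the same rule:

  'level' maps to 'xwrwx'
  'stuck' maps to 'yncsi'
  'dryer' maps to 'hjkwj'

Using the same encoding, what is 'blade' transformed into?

Each letter's alphabet position (a=0..z=25) is mapped through 15·x+14 mod 26 — an affine cipher.
On blade: b(1)→15·1+14≡3=d; l(11)→15·11+14≡23=x; a(0)→15·0+14≡14=o; d(3)→15·3+14≡7=h; e(4)→15·4+14≡22=w (all mod 26).

dxohw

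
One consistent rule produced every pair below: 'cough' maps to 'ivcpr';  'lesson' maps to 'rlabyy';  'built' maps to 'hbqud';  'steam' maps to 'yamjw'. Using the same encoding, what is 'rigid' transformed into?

xporn

In cough: c→i is +6, o→v is +7, u→c is +8, g→p is +9 — the shift increases by 1 each position. Letter i (0-indexed) is shifted by i+6, so successive shifts are 6, 7, 8, ….
On rigid: r+6=x, i+7=p, g+8=o, i+9=r, d+10=n.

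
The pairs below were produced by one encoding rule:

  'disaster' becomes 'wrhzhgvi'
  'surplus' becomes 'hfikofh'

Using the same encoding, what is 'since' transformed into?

hrmxv

Each pair mirrors across the alphabet (d↔w, i↔r, s↔h): positions sum to 25. This is the alphabet-reversal cipher (Atbash): a becomes z, b becomes y, etc.
Applying it to since: s↔h, i↔r, n↔m, c↔x, e↔v.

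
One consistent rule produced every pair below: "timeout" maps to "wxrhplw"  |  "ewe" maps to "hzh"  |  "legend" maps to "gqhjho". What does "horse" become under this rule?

hvurk

The output letters match the input read backwards, each shifted +3: timeout reversed is tuoemit. The word is reversed, then every letter is shifted forward by 3.
On horse: reverse → esroh; then shift: e+3=h, s+3=v, r+3=u, o+3=r, h+3=k.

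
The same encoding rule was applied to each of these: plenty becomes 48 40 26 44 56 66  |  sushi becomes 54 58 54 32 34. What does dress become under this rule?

24 52 26 54 54

p(#16)→48 and l(#12)→40: differences scale by 2, so n = 2·pos + 16. The formula is n = 2×(alphabet index, a=1) + 16.
On dress: d=4→24, r=18→52, e=5→26, s=19→54, s=19→54.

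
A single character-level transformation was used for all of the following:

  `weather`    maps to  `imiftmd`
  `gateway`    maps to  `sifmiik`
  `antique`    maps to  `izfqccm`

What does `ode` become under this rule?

wpm

Vowels shift forward by 8 and consonants shift forward by 12.
For ode: o(vowel)+8=w, d(cons)+12=p, e(vowel)+8=m.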